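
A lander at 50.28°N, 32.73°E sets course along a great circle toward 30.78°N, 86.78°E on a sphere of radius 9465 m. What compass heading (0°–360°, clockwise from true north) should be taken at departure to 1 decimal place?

Δλ = 54.050° = 0.9434 rad.
y = sin Δλ · cos φ₂ = (0.8095)(0.8591) = 0.6955
x = cos φ₁ sin φ₂ − sin φ₁ cos φ₂ cos Δλ = (0.6390)(0.5117) − (0.7692)(0.8591)(0.5871) = -0.0609
θ = atan2(y, x) = 95.01°, so the bearing is 95.0°.

95.0°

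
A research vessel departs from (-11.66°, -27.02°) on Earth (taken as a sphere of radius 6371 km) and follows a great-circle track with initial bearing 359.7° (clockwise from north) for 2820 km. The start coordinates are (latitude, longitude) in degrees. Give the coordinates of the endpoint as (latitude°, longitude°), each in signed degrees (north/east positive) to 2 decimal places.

13.70°, -27.15°

Angular distance δ = d/R = 2820/6371 = 0.44263 rad; initial bearing θ = 6.2779 rad.
sin φ₂ = sin φ₁ cos δ + cos φ₁ sin δ cos θ = (-0.2021)(0.9036) + (0.9794)(0.4283)(1.0000) = 0.2368, so φ₂ = 13.70°.
Δλ = atan2(sin θ sin δ cos φ₁, cos δ − sin φ₁ sin φ₂) = atan2(-0.0022, 0.9515) = -0.132°.
λ₂ = -27.020° − 0.132° = -27.15°.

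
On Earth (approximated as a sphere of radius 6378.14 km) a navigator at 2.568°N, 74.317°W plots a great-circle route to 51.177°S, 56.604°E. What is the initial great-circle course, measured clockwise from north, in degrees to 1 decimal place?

148.1°

Δλ = 130.921° = 2.2850 rad.
y = sin Δλ · cos φ₂ = (0.7556)(0.6269) = 0.4737
x = cos φ₁ sin φ₂ − sin φ₁ cos φ₂ cos Δλ = (0.9990)(-0.7791) − (0.0448)(0.6269)(-0.6550) = -0.7599
θ = atan2(y, x) = 148.06°, so the bearing is 148.1°.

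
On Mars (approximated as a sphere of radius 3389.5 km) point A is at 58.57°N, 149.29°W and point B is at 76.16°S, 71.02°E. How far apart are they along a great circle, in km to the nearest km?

In radians: φ₁ = 1.0222, φ₂ = -1.3292, Δλ = -139.690° = -2.4381 rad.
Haversine: a = sin²(Δφ/2) + cos φ₁ cos φ₂ sin²(Δλ/2) = 0.8519 + (0.5215)(0.2392)(0.8813) = 0.96181.
Central angle c = 2·arcsin(√a) = 2.74823 rad.
Distance = R·c = 3389.5 × 2.7482 ≈ 9315 km.

9315 km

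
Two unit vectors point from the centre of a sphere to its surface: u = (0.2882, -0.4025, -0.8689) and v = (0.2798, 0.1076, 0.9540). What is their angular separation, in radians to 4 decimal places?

2.4842 rad

u·v = -0.7916; |u| = 1.0000, |v| = 1.0000.
cos θ = (u·v)/(|u||v|) = -0.7916, so θ = 2.4842 rad.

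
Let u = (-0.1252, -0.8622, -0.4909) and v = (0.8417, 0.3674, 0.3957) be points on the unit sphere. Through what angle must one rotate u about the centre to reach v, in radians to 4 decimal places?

u·v = -0.6164; |u| = 1.0000, |v| = 1.0000.
cos θ = (u·v)/(|u||v|) = -0.6164, so θ = 2.2349 rad.

2.2349 rad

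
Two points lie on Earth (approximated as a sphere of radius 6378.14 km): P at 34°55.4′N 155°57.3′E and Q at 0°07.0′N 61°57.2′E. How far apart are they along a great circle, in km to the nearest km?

With latitudes φ₁ = 34.923°, φ₂ = 0.117° and longitude difference Δλ = -94.002°:
Haversine: a = sin²(Δφ/2) + cos φ₁ cos φ₂ sin²(Δλ/2) = 0.0895 + (0.8199)(1.0000)(0.5349) = 0.52803.
Central angle c = 2·arcsin(√a) = 1.62688 rad.
Distance = R·c = 6378.14 × 1.6269 ≈ 10376 km.

10376 km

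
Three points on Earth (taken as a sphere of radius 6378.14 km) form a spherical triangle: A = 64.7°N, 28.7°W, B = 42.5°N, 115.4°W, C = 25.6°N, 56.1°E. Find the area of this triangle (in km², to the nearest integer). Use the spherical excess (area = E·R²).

Side lengths (central angles): a = 1.9452, b = 1.1312, c = 0.8906 rad; semiperimeter s = 1.9835.
By l'Huilier's theorem, tan(E/4) = √[tan(s/2) tan((s−a)/2) tan((s−b)/2) tan((s−c)/2)], giving spherical excess E = 0.3589 rad.
Area = E·R² = 0.3589 × (6378.14)² ≈ 14601024 km².

14601024 km²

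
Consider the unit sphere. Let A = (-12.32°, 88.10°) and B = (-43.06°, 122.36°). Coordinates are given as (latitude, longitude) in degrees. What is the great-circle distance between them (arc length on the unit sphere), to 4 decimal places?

With latitudes φ₁ = -12.320°, φ₂ = -43.060° and longitude difference Δλ = 34.260°:
cos c = sin φ₁ sin φ₂ + cos φ₁ cos φ₂ cos Δλ = (-0.2134)(-0.6828) + (0.9770)(0.7306)(0.8265) = 0.73564,
so c = arccos(0.73564) = 0.74418 rad.
On the unit sphere the arc length equals the central angle: 0.7442.

0.7442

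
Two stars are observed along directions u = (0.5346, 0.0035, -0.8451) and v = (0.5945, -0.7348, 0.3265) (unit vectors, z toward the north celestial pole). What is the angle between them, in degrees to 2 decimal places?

u·v = 0.0393; |u| = 1.0000, |v| = 1.0000.
cos θ = (u·v)/(|u||v|) = 0.0393, so θ = 87.75°.

87.75°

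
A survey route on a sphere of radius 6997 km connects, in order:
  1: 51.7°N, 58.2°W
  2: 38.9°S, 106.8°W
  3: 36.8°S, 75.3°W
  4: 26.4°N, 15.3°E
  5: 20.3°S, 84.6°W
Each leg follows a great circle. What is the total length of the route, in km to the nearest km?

Leg 1→2: central angle 1.7455 rad, distance 12213.4 km.
Leg 2→3: central angle 0.4335 rad, distance 3033.2 km.
Leg 3→4: central angle 1.8482 rad, distance 12931.8 km.
Leg 4→5: central angle 1.8741 rad, distance 13113.2 km.
Total: 12213.4 + 3033.2 + 12931.8 + 13113.2 ≈ 41292 km.

41292 km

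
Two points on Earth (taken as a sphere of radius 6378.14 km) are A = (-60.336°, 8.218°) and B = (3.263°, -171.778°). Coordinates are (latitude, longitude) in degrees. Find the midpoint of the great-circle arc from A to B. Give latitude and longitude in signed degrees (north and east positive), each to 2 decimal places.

The central angle between A and B is δ = 2.1455 rad.
With f = 0.5, the slerp weights are sin((1−f)δ)/sin δ = 1.0466 and sin(fδ)/sin δ = 1.0466.
Weighted sum of the unit vectors: (1.0466)·(0.4898,0.0707,-0.8689) + (1.0466)·(-0.9881,-0.1428,0.0569) = (-0.5215, -0.0754, -0.8499).
Converting back: φ = atan2(z, √(x²+y²)) = -58.20°, λ = atan2(y, x) = -171.77°.

-58.20°, -171.77°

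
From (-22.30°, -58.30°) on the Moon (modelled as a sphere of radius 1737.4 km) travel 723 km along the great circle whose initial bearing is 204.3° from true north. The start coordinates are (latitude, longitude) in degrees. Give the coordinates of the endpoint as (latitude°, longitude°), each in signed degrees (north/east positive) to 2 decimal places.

Angular distance δ = d/R = 723/1737.4 = 0.41614 rad; initial bearing θ = 3.5657 rad.
sin φ₂ = sin φ₁ cos δ + cos φ₁ sin δ cos θ = (-0.3795)(0.9147) + (0.9252)(0.4042)(-0.9114) = -0.6879, so φ₂ = -43.47°.
Δλ = atan2(sin θ sin δ cos φ₁, cos δ − sin φ₁ sin φ₂) = atan2(-0.1539, 0.6536) = -13.250°.
λ₂ = -58.300° − 13.250° = -71.55°.

-43.47°, -71.55°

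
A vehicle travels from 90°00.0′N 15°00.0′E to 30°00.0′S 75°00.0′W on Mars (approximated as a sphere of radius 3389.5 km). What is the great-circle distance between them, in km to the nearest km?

7099 km

Let φ₁ = 1.5708 rad, φ₂ = -0.5236 rad, and Δλ = -1.5708 rad.
Haversine: a = sin²(Δφ/2) + cos φ₁ cos φ₂ sin²(Δλ/2) = 0.7500 + (0.0000)(0.8660)(0.5000) = 0.75000.
Central angle c = 2·arcsin(√a) = 2.09440 rad.
Distance = R·c = 3389.5 × 2.0944 ≈ 7099 km.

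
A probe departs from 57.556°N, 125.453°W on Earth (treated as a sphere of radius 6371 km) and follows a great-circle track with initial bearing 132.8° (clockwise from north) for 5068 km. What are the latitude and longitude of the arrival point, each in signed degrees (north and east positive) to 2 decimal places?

Angular distance δ = d/R = 5068/6371 = 0.79548 rad; initial bearing θ = 2.3178 rad.
sin φ₂ = sin φ₁ cos δ + cos φ₁ sin δ cos θ = (0.8439)(0.6999) + (0.5365)(0.7142)(-0.6794) = 0.3304, so φ₂ = 19.29°.
Δλ = atan2(sin θ sin δ cos φ₁, cos δ − sin φ₁ sin φ₂) = atan2(0.2811, 0.4211) = 33.725°.
λ₂ = -125.453° + 33.725° = -91.73°.

19.29°, -91.73°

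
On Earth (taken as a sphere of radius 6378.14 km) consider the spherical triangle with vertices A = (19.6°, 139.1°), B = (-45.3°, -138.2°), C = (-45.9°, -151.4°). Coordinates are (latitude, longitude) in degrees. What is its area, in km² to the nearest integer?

3259663 km²

Side lengths (central angles): a = 0.1613, b = 1.5821, c = 1.7257 rad; semiperimeter s = 1.7346.
By l'Huilier's theorem, tan(E/4) = √[tan(s/2) tan((s−a)/2) tan((s−b)/2) tan((s−c)/2)], giving spherical excess E = 0.0801 rad.
Area = E·R² = 0.0801 × (6378.14)² ≈ 3259663 km².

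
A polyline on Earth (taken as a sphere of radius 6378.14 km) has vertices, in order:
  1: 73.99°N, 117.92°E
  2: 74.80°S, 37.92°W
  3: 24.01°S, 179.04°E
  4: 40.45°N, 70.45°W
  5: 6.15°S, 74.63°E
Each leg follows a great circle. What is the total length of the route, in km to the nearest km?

Leg 1→2: central angle 3.0281 rad, distance 19313.6 km.
Leg 2→3: central angle 1.3681 rad, distance 8726.1 km.
Leg 3→4: central angle 2.1031 rad, distance 13414.0 km.
Leg 4→5: central angle 2.3321 rad, distance 14874.5 km.
Total: 19313.6 + 8726.1 + 13414.0 + 14874.5 ≈ 56328 km.

56328 km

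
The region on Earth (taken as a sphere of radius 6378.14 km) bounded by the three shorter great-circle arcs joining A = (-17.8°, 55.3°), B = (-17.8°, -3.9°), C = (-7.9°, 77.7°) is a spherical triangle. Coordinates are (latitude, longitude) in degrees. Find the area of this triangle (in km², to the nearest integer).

2095953 km²

Side lengths (central angles): a = 1.3900, b = 0.4179, c = 0.9793 rad; semiperimeter s = 1.3936.
By l'Huilier's theorem, tan(E/4) = √[tan(s/2) tan((s−a)/2) tan((s−b)/2) tan((s−c)/2)], giving spherical excess E = 0.0515 rad.
Area = E·R² = 0.0515 × (6378.14)² ≈ 2095953 km².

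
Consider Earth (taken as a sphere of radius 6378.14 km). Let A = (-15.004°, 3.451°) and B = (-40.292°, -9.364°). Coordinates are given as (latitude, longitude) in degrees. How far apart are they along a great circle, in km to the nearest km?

In radians: φ₁ = -0.2619, φ₂ = -0.7032, Δλ = -12.815° = -0.2237 rad.
cos c = sin φ₁ sin φ₂ + cos φ₁ cos φ₂ cos Δλ = (-0.2589)(-0.6467) + (0.9659)(0.7628)(0.9751) = 0.88582,
so c = arccos(0.88582) = 0.48254 rad.
Distance = R·c = 6378.14 × 0.4825 ≈ 3078 km.

3078 km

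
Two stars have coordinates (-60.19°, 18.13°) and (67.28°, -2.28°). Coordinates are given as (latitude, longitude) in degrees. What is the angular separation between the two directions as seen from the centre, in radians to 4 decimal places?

With latitudes φ₁ = -60.190°, φ₂ = 67.280° and longitude difference Δλ = -20.410°:
cos c = sin φ₁ sin φ₂ + cos φ₁ cos φ₂ cos Δλ = (-0.8677)(0.9224) + (0.4971)(0.3862)(0.9372) = -0.62040,
so c = arccos(-0.62040) = 2.24005 rad.
So the angular separation is 2.2400 rad.

2.2400 rad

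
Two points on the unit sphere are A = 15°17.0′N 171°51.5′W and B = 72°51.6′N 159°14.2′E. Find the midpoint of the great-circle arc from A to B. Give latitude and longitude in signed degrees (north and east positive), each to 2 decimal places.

44.73°, -178.50°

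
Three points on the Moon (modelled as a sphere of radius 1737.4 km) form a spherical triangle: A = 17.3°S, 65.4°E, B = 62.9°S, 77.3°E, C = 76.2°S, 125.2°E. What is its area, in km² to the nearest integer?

Side lengths (central angles): a = 0.3558, b = 1.1556, c = 0.8089 rad; semiperimeter s = 1.1601.
By l'Huilier's theorem, tan(E/4) = √[tan(s/2) tan((s−a)/2) tan((s−b)/2) tan((s−c)/2)], giving spherical excess E = 0.0423 rad.
Area = E·R² = 0.0423 × (1737.4)² ≈ 127752 km².

127752 km²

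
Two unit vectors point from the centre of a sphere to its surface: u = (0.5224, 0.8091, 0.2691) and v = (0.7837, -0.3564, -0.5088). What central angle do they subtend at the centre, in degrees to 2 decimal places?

u·v = -0.0159; |u| = 1.0000, |v| = 1.0000.
cos θ = (u·v)/(|u||v|) = -0.0159, so θ = 90.91°.

90.91°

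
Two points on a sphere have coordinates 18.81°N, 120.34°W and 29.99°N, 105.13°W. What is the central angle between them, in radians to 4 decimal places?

In radians: φ₁ = 0.3283, φ₂ = 0.5234, Δλ = 15.210° = 0.2655 rad.
cos c = sin φ₁ sin φ₂ + cos φ₁ cos φ₂ cos Δλ = (0.3224)(0.4998) + (0.9466)(0.8661)(0.9650) = 0.95230,
so c = arccos(0.95230) = 0.31010 rad.
So the angular separation is 0.3101 rad.

0.3101 rad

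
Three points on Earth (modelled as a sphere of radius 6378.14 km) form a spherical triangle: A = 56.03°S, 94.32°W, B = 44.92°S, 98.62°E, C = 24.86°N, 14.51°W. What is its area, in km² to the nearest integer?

90951988 km²

Side lengths (central angles): a = 2.1522, b = 1.8327, c = 1.3694 rad; semiperimeter s = 2.6772.
By l'Huilier's theorem, tan(E/4) = √[tan(s/2) tan((s−a)/2) tan((s−b)/2) tan((s−c)/2)], giving spherical excess E = 2.2358 rad.
Area = E·R² = 2.2358 × (6378.14)² ≈ 90951988 km².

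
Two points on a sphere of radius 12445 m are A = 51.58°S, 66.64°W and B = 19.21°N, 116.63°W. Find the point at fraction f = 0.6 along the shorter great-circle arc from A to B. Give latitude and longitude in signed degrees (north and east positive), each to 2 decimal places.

The central angle between A and B is δ = 1.4510 rad.
With f = 0.6, the slerp weights are sin((1−f)δ)/sin δ = 0.5523 and sin(fδ)/sin δ = 0.7702.
Weighted sum of the unit vectors: (0.5523)·(0.2464,-0.5705,-0.7835) + (0.7702)·(-0.4233,-0.8441,0.3290) = (-0.1899, -0.9653, -0.1793).
Converting back: φ = atan2(z, √(x²+y²)) = -10.33°, λ = atan2(y, x) = -101.13°.

-10.33°, -101.13°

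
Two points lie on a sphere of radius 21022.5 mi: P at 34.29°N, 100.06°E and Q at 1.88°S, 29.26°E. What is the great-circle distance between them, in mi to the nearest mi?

27643 mi

With latitudes φ₁ = 34.290°, φ₂ = -1.880° and longitude difference Δλ = -70.800°:
Haversine: a = sin²(Δφ/2) + cos φ₁ cos φ₂ sin²(Δλ/2) = 0.0964 + (0.8262)(0.9995)(0.3356) = 0.37346.
Central angle c = 2·arcsin(√a) = 1.31493 rad.
Distance = R·c = 21022.5 × 1.3149 ≈ 27643 mi.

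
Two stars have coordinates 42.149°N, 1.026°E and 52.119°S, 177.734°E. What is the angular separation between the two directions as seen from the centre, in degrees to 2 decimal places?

169.78°

With latitudes φ₁ = 42.149°, φ₂ = -52.119° and longitude difference Δλ = 176.708°:
cos c = sin φ₁ sin φ₂ + cos φ₁ cos φ₂ cos Δλ = (0.6711)(-0.7893) + (0.7414)(0.6140)(-0.9983) = -0.98415,
so c = arccos(-0.98415) = 2.96330 rad.
So the angular separation is 169.78°.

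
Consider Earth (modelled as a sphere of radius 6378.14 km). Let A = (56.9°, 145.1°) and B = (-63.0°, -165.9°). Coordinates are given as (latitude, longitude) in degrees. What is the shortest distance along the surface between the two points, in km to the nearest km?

13995 km

Let φ₁ = 0.9931 rad, φ₂ = -1.0996 rad, and Δλ = 0.8552 rad.
cos c = sin φ₁ sin φ₂ + cos φ₁ cos φ₂ cos Δλ = (0.8377)(-0.8910) + (0.5461)(0.4540)(0.6561) = -0.58376,
so c = arccos(-0.58376) = 2.19415 rad.
Distance = R·c = 6378.14 × 2.1941 ≈ 13995 km.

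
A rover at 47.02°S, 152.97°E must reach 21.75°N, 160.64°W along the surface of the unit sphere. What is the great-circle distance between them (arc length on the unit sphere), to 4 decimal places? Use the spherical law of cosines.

1.4044

With latitudes φ₁ = -47.020°, φ₂ = 21.750° and longitude difference Δλ = 46.390°:
cos c = sin φ₁ sin φ₂ + cos φ₁ cos φ₂ cos Δλ = (-0.7316)(0.3706) + (0.6817)(0.9288)(0.6897) = 0.16566,
so c = arccos(0.16566) = 1.40437 rad.
On the unit sphere the arc length equals the central angle: 1.4044.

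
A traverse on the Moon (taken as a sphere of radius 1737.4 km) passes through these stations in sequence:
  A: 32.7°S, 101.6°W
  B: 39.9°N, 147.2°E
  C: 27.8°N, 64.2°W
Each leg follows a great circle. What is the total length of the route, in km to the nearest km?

Leg A→B: central angle 2.1895 rad, distance 3804.1 km.
Leg B→C: central angle 1.8547 rad, distance 3222.3 km.
Total: 3804.1 + 3222.3 ≈ 7026 km.

7026 km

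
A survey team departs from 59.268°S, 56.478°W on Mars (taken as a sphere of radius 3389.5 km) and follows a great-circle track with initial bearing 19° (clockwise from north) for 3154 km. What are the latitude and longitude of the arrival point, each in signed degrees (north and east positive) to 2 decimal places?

Angular distance δ = d/R = 3154/3389.5 = 0.93052 rad; initial bearing θ = 0.3316 rad.
sin φ₂ = sin φ₁ cos δ + cos φ₁ sin δ cos θ = (-0.8596)(0.5974) + (0.5110)(0.8019)(0.9455) = -0.1260, so φ₂ = -7.24°.
Δλ = atan2(sin θ sin δ cos φ₁, cos δ − sin φ₁ sin φ₂) = atan2(0.1334, 0.4891) = 15.259°.
λ₂ = -56.478° + 15.259° = -41.22°.

-7.24°, -41.22°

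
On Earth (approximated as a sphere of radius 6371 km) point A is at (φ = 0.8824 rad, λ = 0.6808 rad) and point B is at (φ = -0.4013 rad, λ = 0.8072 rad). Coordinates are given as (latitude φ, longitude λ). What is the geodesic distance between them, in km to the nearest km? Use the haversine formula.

8209 km

With latitudes φ₁ = 50.558°, φ₂ = -22.993° and longitude difference Δλ = 7.242°:
Haversine: a = sin²(Δφ/2) + cos φ₁ cos φ₂ sin²(Δλ/2) = 0.3584 + (0.6353)(0.9206)(0.0040) = 0.36075.
Central angle c = 2·arcsin(√a) = 1.28856 rad.
Distance = R·c = 6371 × 1.2886 ≈ 8209 km.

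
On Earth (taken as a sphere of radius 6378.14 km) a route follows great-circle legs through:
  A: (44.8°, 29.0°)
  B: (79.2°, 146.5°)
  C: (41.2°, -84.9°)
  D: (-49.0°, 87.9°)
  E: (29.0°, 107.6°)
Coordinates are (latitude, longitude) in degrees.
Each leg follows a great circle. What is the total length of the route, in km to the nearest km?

Leg A→B: central angle 0.8883 rad, distance 5665.5 km.
Leg B→C: central angle 0.9775 rad, distance 6234.9 km.
Leg C→D: central angle 2.9793 rad, distance 19002.2 km.
Leg D→E: central angle 1.3956 rad, distance 8901.2 km.
Total: 5665.5 + 6234.9 + 19002.2 + 8901.2 ≈ 39804 km.

39804 km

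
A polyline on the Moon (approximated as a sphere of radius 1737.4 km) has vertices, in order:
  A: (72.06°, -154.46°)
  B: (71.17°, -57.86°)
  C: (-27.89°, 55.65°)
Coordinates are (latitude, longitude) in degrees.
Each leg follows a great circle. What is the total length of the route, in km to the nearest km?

4581 km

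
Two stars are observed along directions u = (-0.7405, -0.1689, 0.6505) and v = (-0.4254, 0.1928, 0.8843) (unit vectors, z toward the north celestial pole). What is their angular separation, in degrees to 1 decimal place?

30.9°

u·v = 0.8577; |u| = 1.0000, |v| = 1.0001.
cos θ = (u·v)/(|u||v|) = 0.8576, so θ = 30.9°.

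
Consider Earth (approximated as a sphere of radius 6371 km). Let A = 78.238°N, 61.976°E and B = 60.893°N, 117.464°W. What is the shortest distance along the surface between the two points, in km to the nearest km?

4544 km

With latitudes φ₁ = 78.238°, φ₂ = 60.893° and longitude difference Δλ = -179.440°:
cos c = sin φ₁ sin φ₂ + cos φ₁ cos φ₂ cos Δλ = (0.9790)(0.8737) + (0.2038)(0.4864)(-1.0000) = 0.75621,
so c = arccos(0.75621) = 0.71329 rad.
Distance = R·c = 6371 × 0.7133 ≈ 4544 km.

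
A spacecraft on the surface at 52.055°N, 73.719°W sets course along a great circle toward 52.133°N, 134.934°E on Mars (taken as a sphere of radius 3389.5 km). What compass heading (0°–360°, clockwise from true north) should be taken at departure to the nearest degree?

342°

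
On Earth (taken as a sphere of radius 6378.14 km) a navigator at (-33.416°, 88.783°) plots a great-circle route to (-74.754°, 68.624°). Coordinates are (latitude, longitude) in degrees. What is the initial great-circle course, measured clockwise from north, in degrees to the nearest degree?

With φ₁ = -0.5832, φ₂ = -1.3047, Δλ = -0.3518 rad, the forward-azimuth formula gives
θ = atan2( sin Δλ cos φ₂ , cos φ₁ sin φ₂ − sin φ₁ cos φ₂ cos Δλ ) = atan2(-0.0906, -0.6694) = -172.29°.
Adding 360° brings this into [0°, 360°): 188°.

188°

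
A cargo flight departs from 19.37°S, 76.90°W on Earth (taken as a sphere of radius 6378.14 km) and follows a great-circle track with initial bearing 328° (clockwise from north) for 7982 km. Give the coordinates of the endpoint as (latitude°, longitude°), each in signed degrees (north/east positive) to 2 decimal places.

40.96°, -118.67°

Angular distance δ = d/R = 7982/6378.14 = 1.25146 rad; initial bearing θ = 5.7247 rad.
sin φ₂ = sin φ₁ cos δ + cos φ₁ sin δ cos θ = (-0.3317)(0.3139) + (0.9434)(0.9494)(0.8480) = 0.6555, so φ₂ = 40.96°.
Δλ = atan2(sin θ sin δ cos φ₁, cos δ − sin φ₁ sin φ₂) = atan2(-0.4747, 0.5313) = -41.775°.
λ₂ = -76.900° − 41.775° = -118.67°.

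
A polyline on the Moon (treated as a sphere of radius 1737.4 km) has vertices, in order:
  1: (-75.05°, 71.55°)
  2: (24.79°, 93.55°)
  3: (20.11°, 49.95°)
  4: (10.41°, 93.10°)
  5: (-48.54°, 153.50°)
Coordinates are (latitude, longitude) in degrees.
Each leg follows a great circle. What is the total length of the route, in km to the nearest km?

7979 km

Leg 1→2: central angle 1.7599 rad, distance 3057.6 km.
Leg 2→3: central angle 0.7051 rad, distance 1225.1 km.
Leg 3→4: central angle 0.7437 rad, distance 1292.2 km.
Leg 4→5: central angle 1.3835 rad, distance 2403.6 km.
Total: 3057.6 + 1225.1 + 1292.2 + 2403.6 ≈ 7979 km.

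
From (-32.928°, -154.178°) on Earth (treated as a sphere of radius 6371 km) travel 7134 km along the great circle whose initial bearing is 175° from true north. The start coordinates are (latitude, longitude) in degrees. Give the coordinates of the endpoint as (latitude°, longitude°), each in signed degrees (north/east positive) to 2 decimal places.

Angular distance δ = d/R = 7134/6371 = 1.11976 rad; initial bearing θ = 3.0543 rad.
sin φ₂ = sin φ₁ cos δ + cos φ₁ sin δ cos θ = (-0.5436)(0.4359) + (0.8394)(0.9000)(-0.9962) = -0.9895, so φ₂ = -81.69°.
Δλ = atan2(sin θ sin δ cos φ₁, cos δ − sin φ₁ sin φ₂) = atan2(0.0658, -0.1020) = 147.152°.
λ₂ = -154.178° + 147.152° = -7.03°.

-81.69°, -7.03°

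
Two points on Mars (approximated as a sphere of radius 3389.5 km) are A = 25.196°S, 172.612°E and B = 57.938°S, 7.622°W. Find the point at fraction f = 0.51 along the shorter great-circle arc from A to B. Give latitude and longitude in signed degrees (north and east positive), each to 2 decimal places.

-74.60°, 172.97°

Central angle δ = 1.6906 rad. Interpolating on the sphere with fraction f = 0.51:
P = [sin((1−f)δ)·A + sin(fδ)·B] / sin δ = 0.7422·A + 0.7648·B in Cartesian coordinates,
giving P = (-0.2636, 0.0325, -0.9641), i.e. latitude -74.60°, longitude 172.97°.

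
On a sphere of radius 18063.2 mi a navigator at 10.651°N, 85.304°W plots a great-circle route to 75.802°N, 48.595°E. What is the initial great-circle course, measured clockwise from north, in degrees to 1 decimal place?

10.2°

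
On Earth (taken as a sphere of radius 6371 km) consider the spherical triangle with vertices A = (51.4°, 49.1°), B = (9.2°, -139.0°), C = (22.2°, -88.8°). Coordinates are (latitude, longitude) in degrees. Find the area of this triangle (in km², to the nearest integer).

45423621 km²

Side lengths (central angles): a = 0.8692, b = 1.7045, c = 2.0769 rad; semiperimeter s = 2.3253.
By l'Huilier's theorem, tan(E/4) = √[tan(s/2) tan((s−a)/2) tan((s−b)/2) tan((s−c)/2)], giving spherical excess E = 1.1191 rad.
Area = E·R² = 1.1191 × (6371)² ≈ 45423621 km².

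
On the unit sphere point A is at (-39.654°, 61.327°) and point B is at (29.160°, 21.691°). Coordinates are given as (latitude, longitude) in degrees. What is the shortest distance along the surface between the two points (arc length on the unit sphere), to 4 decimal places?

1.3625

Let φ₁ = -0.6921 rad, φ₂ = 0.5089 rad, and Δλ = -0.6918 rad.
cos c = sin φ₁ sin φ₂ + cos φ₁ cos φ₂ cos Δλ = (-0.6381)(0.4873) + (0.7699)(0.8733)(0.7701) = 0.20684,
so c = arccos(0.20684) = 1.36246 rad.
On the unit sphere the arc length equals the central angle: 1.3625.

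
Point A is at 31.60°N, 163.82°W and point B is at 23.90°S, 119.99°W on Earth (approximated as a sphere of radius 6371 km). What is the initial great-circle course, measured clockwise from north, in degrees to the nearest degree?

137°

Δλ = 43.830° = 0.7650 rad.
y = sin Δλ · cos φ₂ = (0.6925)(0.9143) = 0.6331
x = cos φ₁ sin φ₂ − sin φ₁ cos φ₂ cos Δλ = (0.8517)(-0.4051) − (0.5240)(0.9143)(0.7214) = -0.6907
θ = atan2(y, x) = 137.49°, so the bearing is 137°.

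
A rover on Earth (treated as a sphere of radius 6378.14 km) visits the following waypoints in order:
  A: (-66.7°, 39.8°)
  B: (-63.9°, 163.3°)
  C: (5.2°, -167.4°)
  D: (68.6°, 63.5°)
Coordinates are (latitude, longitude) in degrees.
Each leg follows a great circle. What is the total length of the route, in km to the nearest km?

Leg A→B: central angle 0.7543 rad, distance 4811.1 km.
Leg B→C: central angle 1.2654 rad, distance 8070.8 km.
Leg C→D: central angle 1.7161 rad, distance 10945.5 km.
Total: 4811.1 + 8070.8 + 10945.5 ≈ 23827 km.

23827 km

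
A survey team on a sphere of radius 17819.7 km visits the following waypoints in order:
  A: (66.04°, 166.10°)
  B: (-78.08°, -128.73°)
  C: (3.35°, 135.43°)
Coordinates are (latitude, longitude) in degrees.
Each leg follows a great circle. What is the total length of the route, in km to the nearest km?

75786 km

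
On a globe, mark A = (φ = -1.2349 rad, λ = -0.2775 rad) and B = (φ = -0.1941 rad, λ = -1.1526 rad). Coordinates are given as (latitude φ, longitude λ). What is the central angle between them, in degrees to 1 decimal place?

67.1°

Let φ₁ = -1.2349 rad, φ₂ = -0.1941 rad, and Δλ = -0.8751 rad.
cos c = sin φ₁ sin φ₂ + cos φ₁ cos φ₂ cos Δλ = (-0.9441)(-0.1929) + (0.3296)(0.9812)(0.6409) = 0.38939,
so c = arccos(0.38939) = 1.17082 rad.
So the angular separation is 67.1°.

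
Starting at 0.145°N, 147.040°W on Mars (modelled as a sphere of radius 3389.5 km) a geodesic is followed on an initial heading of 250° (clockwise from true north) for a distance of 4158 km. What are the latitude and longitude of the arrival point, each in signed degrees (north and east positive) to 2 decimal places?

-18.73°, 143.88°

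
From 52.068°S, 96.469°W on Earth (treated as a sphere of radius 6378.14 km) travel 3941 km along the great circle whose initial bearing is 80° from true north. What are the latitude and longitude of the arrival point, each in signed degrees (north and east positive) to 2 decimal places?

Angular distance δ = d/R = 3941/6378.14 = 0.61789 rad; initial bearing θ = 1.3963 rad.
sin φ₂ = sin φ₁ cos δ + cos φ₁ sin δ cos θ = (-0.7887)(0.8151) + (0.6147)(0.5793)(0.1736) = -0.5811, so φ₂ = -35.53°.
Δλ = atan2(sin θ sin δ cos φ₁, cos δ − sin φ₁ sin φ₂) = atan2(0.3507, 0.3568) = 44.508°.
λ₂ = -96.469° + 44.508° = -51.96°.

-35.53°, -51.96°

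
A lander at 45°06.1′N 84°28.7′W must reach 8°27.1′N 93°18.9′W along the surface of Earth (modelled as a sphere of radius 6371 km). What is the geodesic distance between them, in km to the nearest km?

4163 km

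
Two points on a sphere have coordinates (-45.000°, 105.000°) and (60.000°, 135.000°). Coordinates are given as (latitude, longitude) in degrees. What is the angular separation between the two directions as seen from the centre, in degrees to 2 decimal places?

Let φ₁ = -0.7854 rad, φ₂ = 1.0472 rad, and Δλ = 0.5236 rad.
cos c = sin φ₁ sin φ₂ + cos φ₁ cos φ₂ cos Δλ = (-0.7071)(0.8660) + (0.7071)(0.5000)(0.8660) = -0.30619,
so c = arccos(-0.30619) = 1.88198 rad.
So the angular separation is 107.83°.

107.83°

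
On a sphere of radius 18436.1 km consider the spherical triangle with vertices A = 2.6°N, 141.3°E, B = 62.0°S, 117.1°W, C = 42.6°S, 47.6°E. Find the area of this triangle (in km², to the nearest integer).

Side lengths (central angles): a = 1.3033, b = 1.6490, c = 1.7056 rad; semiperimeter s = 2.3289.
By l'Huilier's theorem, tan(E/4) = √[tan(s/2) tan((s−a)/2) tan((s−b)/2) tan((s−c)/2)], giving spherical excess E = 1.4741 rad.
Area = E·R² = 1.4741 × (18436.1)² ≈ 501039880 km².

501039880 km²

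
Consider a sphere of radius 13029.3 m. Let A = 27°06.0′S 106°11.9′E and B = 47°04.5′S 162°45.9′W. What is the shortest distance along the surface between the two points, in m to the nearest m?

16187 m

In radians: φ₁ = -0.4730, φ₂ = -0.8216, Δλ = 91.037° = 1.5889 rad.
cos c = sin φ₁ sin φ₂ + cos φ₁ cos φ₂ cos Δλ = (-0.4555)(-0.7322) + (0.8902)(0.6810)(-0.0181) = 0.32260,
so c = arccos(0.32260) = 1.24232 rad.
Distance = R·c = 13029.3 × 1.2423 ≈ 16187 m.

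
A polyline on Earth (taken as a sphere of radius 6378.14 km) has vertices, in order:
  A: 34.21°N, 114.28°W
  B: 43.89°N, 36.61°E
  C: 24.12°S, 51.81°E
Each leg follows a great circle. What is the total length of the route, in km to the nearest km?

18585 km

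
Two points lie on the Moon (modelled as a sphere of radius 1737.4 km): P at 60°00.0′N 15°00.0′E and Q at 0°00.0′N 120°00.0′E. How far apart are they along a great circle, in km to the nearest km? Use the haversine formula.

2955 km

In radians: φ₁ = 1.0472, φ₂ = 0.0000, Δλ = 105.000° = 1.8326 rad.
Haversine: a = sin²(Δφ/2) + cos φ₁ cos φ₂ sin²(Δλ/2) = 0.2500 + (0.5000)(1.0000)(0.6294) = 0.56470.
Central angle c = 2·arcsin(√a) = 1.70057 rad.
Distance = R·c = 1737.4 × 1.7006 ≈ 2955 km.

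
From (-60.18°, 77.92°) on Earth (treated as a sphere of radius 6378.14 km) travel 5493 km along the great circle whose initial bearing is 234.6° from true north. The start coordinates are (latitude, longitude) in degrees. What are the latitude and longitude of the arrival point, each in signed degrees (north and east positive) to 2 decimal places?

Angular distance δ = d/R = 5493/6378.14 = 0.86122 rad; initial bearing θ = 4.0945 rad.
sin φ₂ = sin φ₁ cos δ + cos φ₁ sin δ cos θ = (-0.8676)(0.6515) + (0.4973)(0.7586)(-0.5793) = -0.7838, so φ₂ = -51.61°.
Δλ = atan2(sin θ sin δ cos φ₁, cos δ − sin φ₁ sin φ₂) = atan2(-0.3075, -0.0285) = -95.294°.
λ₂ = 77.920° − 95.294° = -17.37°.

-51.61°, -17.37°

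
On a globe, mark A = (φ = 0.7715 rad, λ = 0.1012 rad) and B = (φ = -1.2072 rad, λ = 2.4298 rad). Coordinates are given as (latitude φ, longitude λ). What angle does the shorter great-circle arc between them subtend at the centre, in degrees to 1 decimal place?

145.8°

In radians: φ₁ = 0.7715, φ₂ = -1.2072, Δλ = 133.419° = 2.3286 rad.
cos c = sin φ₁ sin φ₂ + cos φ₁ cos φ₂ cos Δλ = (0.6972)(-0.9346) + (0.7169)(0.3556)(-0.6873) = -0.82686,
so c = arccos(-0.82686) = 2.54430 rad.
So the angular separation is 145.8°.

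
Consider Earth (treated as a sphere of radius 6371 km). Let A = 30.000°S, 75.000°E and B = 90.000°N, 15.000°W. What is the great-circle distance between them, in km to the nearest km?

13343 km

In radians: φ₁ = -0.5236, φ₂ = 1.5708, Δλ = -90.000° = -1.5708 rad.
Haversine: a = sin²(Δφ/2) + cos φ₁ cos φ₂ sin²(Δλ/2) = 0.7500 + (0.8660)(0.0000)(0.5000) = 0.75000.
Central angle c = 2·arcsin(√a) = 2.09440 rad.
Distance = R·c = 6371 × 2.0944 ≈ 13343 km.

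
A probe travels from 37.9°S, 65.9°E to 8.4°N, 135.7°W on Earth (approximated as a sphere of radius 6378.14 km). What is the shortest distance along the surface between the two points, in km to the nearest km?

16101 km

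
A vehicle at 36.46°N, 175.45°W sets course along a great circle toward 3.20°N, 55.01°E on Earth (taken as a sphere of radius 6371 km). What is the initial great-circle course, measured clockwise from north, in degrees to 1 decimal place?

298.8°

With φ₁ = 0.6363, φ₂ = 0.0559, Δλ = -2.2609 rad, the forward-azimuth formula gives
θ = atan2( sin Δλ cos φ₂ , cos φ₁ sin φ₂ − sin φ₁ cos φ₂ cos Δλ ) = atan2(-0.7700, 0.4226) = -61.24°.
Adding 360° brings this into [0°, 360°): 298.8°.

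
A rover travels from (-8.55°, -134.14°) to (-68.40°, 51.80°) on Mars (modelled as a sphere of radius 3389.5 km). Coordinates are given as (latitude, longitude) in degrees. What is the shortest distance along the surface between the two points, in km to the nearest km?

With latitudes φ₁ = -8.550°, φ₂ = -68.400° and longitude difference Δλ = -174.060°:
cos c = sin φ₁ sin φ₂ + cos φ₁ cos φ₂ cos Δλ = (-0.1487)(-0.9298) + (0.9889)(0.3681)(-0.9946) = -0.22385,
so c = arccos(-0.22385) = 1.79656 rad.
Distance = R·c = 3389.5 × 1.7966 ≈ 6089 km.

6089 km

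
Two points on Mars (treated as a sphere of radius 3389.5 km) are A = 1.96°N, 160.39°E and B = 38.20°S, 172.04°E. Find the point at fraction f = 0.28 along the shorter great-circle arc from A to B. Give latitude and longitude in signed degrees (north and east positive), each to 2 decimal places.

-9.34°, 163.19°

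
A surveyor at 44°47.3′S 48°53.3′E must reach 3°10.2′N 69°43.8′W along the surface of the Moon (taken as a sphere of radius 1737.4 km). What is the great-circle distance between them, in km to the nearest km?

3403 km

In radians: φ₁ = -0.7817, φ₂ = 0.0553, Δλ = -118.618° = -2.0703 rad.
cos c = sin φ₁ sin φ₂ + cos φ₁ cos φ₂ cos Δλ = (-0.7045)(0.0553) + (0.7097)(0.9985)(-0.4790) = -0.37837,
so c = arccos(-0.37837) = 1.95883 rad.
Distance = R·c = 1737.4 × 1.9588 ≈ 3403 km.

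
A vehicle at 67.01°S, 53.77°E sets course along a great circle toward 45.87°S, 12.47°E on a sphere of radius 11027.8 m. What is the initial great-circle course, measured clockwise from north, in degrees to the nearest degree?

294°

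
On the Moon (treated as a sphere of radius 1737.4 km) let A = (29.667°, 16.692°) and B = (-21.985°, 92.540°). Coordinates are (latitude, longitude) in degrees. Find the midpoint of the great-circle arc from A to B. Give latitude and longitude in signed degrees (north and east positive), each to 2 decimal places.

4.86°, 56.07°

The central angle between A and B is δ = 1.5591 rad.
With f = 0.5, the slerp weights are sin((1−f)δ)/sin δ = 0.7030 and sin(fδ)/sin δ = 0.7030.
Weighted sum of the unit vectors: (0.7030)·(0.8323,0.2496,0.4950) + (0.7030)·(-0.0411,0.9264,-0.3744) = (0.5562, 0.8267, 0.0848).
Converting back: φ = atan2(z, √(x²+y²)) = 4.86°, λ = atan2(y, x) = 56.07°.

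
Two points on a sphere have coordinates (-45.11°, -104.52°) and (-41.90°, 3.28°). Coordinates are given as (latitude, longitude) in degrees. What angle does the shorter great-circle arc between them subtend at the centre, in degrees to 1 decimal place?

Let φ₁ = -0.7873 rad, φ₂ = -0.7313 rad, and Δλ = 1.8815 rad.
cos c = sin φ₁ sin φ₂ + cos φ₁ cos φ₂ cos Δλ = (-0.7085)(-0.6678) + (0.7057)(0.7443)(-0.3057) = 0.31255,
so c = arccos(0.31255) = 1.25292 rad.
So the angular separation is 71.8°.

71.8°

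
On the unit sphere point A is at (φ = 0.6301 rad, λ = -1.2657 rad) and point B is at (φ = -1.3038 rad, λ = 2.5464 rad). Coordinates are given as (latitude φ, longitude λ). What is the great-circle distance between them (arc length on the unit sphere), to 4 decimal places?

2.3970

With latitudes φ₁ = 36.102°, φ₂ = -74.702° and longitude difference Δλ = -141.583°:
cos c = sin φ₁ sin φ₂ + cos φ₁ cos φ₂ cos Δλ = (0.5892)(-0.9646) + (0.8080)(0.2638)(-0.7835) = -0.73537,
so c = arccos(-0.73537) = 2.39701 rad.
On the unit sphere the arc length equals the central angle: 2.3970.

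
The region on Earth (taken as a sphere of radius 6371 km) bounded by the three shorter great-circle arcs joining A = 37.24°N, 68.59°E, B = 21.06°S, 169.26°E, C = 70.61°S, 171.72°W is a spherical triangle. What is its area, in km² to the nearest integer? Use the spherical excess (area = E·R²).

61581145 km²

Side lengths (central angles): a = 0.8868, b = 2.3486, c = 1.9337 rad; semiperimeter s = 2.5846.
By l'Huilier's theorem, tan(E/4) = √[tan(s/2) tan((s−a)/2) tan((s−b)/2) tan((s−c)/2)], giving spherical excess E = 1.5172 rad.
Area = E·R² = 1.5172 × (6371)² ≈ 61581145 km².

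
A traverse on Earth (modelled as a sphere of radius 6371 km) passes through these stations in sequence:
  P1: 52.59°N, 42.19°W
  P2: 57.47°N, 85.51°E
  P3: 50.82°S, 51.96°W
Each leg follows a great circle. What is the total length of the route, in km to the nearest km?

Leg P1→P2: central angle 1.0816 rad, distance 6890.9 km.
Leg P2→P3: central angle 2.6996 rad, distance 17199.1 km.
Total: 6890.9 + 17199.1 ≈ 24090 km.

24090 km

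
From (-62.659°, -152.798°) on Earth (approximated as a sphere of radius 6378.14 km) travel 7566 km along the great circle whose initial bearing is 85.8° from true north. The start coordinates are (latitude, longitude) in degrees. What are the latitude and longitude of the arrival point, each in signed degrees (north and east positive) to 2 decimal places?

Angular distance δ = d/R = 7566/6378.14 = 1.18624 rad; initial bearing θ = 1.4975 rad.
sin φ₂ = sin φ₁ cos δ + cos φ₁ sin δ cos θ = (-0.8883)(0.3751) + (0.4593)(0.9270)(0.0732) = -0.3021, so φ₂ = -17.58°.
Δλ = atan2(sin θ sin δ cos φ₁, cos δ − sin φ₁ sin φ₂) = atan2(0.4246, 0.1068) = 75.877°.
λ₂ = -152.798° + 75.877° = -76.92°.

-17.58°, -76.92°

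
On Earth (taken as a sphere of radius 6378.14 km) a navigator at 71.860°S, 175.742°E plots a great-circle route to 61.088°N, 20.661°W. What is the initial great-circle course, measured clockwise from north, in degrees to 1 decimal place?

140.9°

With φ₁ = -1.2542, φ₂ = 1.0662, Δλ = 2.8553 rad, the forward-azimuth formula gives
θ = atan2( sin Δλ cos φ₂ , cos φ₁ sin φ₂ − sin φ₁ cos φ₂ cos Δλ ) = atan2(0.1365, -0.1682) = 140.93°.
So the initial bearing is 140.9°.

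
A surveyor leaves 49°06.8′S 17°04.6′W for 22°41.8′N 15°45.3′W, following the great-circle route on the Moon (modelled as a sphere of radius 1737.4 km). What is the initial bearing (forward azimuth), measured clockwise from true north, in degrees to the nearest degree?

Δλ = 1.322° = 0.0231 rad.
y = sin Δλ · cos φ₂ = (0.0231)(0.9226) = 0.0213
x = cos φ₁ sin φ₂ − sin φ₁ cos φ₂ cos Δλ = (0.6546)(0.3859) − (-0.7560)(0.9226)(0.9997) = 0.9498
θ = atan2(y, x) = 1.28°, so the bearing is 1°.

1°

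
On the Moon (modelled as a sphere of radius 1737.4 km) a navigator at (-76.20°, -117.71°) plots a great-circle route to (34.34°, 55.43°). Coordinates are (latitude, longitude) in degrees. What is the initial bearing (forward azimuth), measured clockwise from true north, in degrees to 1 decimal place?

171.5°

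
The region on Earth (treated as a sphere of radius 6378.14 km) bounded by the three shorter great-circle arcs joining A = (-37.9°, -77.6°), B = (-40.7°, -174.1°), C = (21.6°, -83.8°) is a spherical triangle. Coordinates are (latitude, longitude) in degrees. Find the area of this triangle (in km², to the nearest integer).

33846430 km²

Side lengths (central angles): a = 1.8170, b = 1.0434, c = 1.2315 rad; semiperimeter s = 2.0460.
By l'Huilier's theorem, tan(E/4) = √[tan(s/2) tan((s−a)/2) tan((s−b)/2) tan((s−c)/2)], giving spherical excess E = 0.8320 rad.
Area = E·R² = 0.8320 × (6378.14)² ≈ 33846430 km².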